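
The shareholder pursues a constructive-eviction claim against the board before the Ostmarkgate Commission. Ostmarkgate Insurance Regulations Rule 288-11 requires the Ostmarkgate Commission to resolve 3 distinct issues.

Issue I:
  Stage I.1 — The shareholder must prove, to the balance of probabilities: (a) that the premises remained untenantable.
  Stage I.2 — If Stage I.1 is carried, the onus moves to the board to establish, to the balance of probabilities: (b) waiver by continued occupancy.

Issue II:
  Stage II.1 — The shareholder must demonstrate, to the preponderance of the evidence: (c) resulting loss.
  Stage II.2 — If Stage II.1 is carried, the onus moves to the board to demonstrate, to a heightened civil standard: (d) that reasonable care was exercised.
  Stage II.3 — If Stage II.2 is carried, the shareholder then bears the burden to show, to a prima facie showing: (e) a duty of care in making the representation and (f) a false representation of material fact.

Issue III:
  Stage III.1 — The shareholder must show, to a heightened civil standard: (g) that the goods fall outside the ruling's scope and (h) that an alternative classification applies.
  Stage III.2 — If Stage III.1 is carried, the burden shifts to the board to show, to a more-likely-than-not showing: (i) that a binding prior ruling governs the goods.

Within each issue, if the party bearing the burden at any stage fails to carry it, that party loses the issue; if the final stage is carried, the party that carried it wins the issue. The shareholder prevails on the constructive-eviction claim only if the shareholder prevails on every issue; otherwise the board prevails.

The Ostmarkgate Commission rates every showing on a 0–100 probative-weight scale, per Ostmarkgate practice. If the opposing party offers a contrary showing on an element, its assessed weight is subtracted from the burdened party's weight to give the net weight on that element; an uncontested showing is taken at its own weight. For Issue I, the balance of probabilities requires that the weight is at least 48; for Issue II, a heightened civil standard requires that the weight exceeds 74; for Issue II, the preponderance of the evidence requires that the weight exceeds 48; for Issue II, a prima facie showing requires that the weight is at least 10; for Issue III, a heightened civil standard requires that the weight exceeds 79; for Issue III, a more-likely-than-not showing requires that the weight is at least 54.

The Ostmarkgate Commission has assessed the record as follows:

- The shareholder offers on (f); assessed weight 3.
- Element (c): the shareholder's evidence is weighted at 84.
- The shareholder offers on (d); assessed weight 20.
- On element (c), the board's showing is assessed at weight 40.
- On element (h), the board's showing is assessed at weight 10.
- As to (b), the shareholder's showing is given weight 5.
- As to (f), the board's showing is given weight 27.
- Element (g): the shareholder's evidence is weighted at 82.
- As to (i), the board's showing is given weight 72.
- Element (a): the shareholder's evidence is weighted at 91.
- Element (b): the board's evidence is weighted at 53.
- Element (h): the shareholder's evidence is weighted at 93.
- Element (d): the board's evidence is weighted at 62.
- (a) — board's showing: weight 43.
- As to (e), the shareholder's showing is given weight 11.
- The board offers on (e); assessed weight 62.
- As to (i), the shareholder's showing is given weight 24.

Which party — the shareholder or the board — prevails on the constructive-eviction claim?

board

— Issue I —
Stage I.1 (shareholder, the balance of probabilities, weight is at least 48): (a) net 91−43=48 ≥ 48 — meets.
  Stage I.1 carried; the burden shifts to the board.
Stage I.2 (board, the balance of probabilities, weight is at least 48): (b) net 53−5=48 ≥ 48 — meets.
  The board carries the last stage.
Every stage carried; the board prevails on this issue.
— Issue II —
Stage II.1 (shareholder, the preponderance of the evidence, weight exceeds 48): (c) net 84−40=44 ≤ 48 — fails.
  Stage II.1 not carried; the shareholder fails its burden.
The board prevails on this issue.
— Issue III —
At Stage III.1 the shareholder must meet a heightened civil standard (weight exceeds 79): on (g) the weight is 82, > 79, so (g) meets the standard; on (h) the weight is 93 less the opposing 10 gives net 83, which does exceed 79, so (h) meets the standard.
  Stage III.1 is satisfied; the onus moves to the board.
At Stage III.2 the board must meet a more-likely-than-not showing (weight is at least 54): on (i) the weight is 72 less the opposing 24 gives net 48, < 54, so (i) does not meet the standard.
  Not every element is met, so the board fails to carry Stage III.2.
So the shareholder prevails on this issue.
Per-issue: Issue I → board; Issue II → board; Issue III → shareholder. The shareholder must prevail on every issue; overall, the board prevails.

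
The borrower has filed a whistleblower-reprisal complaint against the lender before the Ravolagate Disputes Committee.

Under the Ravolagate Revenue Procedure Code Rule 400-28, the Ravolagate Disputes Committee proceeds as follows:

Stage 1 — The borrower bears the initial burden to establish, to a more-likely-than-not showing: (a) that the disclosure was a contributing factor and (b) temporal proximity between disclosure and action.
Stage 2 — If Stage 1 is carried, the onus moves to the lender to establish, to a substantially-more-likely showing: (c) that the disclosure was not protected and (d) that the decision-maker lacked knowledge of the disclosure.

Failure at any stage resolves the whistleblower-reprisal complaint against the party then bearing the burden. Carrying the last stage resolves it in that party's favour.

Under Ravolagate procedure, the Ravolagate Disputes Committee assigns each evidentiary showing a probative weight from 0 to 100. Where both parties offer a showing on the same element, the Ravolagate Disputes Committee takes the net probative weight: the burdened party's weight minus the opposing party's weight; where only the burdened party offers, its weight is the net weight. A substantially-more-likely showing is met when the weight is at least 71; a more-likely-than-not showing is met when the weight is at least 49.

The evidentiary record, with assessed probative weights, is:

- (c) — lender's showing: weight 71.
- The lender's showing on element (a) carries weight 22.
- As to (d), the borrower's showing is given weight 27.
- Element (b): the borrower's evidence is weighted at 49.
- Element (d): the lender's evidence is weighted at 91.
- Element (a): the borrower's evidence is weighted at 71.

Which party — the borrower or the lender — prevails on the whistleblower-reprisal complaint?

Stage 1 — burden on borrower; standard: a more-likely-than-not showing (weight is at least 49).
    (a): 71 − 22 = 49 ≥ 49 [met]
    (b): 49 ≥ 49 [met]
  Stage 1 is satisfied; the onus moves to the lender.
Stage 2 — burden on lender; standard: a substantially-more-likely showing (weight is at least 71).
    (c): 71 ≥ 71 [met]
    (d): 91 − 27 = 64 < 71 [not met]
  The lender does not carry Stage 2.
So the borrower prevails.

borrower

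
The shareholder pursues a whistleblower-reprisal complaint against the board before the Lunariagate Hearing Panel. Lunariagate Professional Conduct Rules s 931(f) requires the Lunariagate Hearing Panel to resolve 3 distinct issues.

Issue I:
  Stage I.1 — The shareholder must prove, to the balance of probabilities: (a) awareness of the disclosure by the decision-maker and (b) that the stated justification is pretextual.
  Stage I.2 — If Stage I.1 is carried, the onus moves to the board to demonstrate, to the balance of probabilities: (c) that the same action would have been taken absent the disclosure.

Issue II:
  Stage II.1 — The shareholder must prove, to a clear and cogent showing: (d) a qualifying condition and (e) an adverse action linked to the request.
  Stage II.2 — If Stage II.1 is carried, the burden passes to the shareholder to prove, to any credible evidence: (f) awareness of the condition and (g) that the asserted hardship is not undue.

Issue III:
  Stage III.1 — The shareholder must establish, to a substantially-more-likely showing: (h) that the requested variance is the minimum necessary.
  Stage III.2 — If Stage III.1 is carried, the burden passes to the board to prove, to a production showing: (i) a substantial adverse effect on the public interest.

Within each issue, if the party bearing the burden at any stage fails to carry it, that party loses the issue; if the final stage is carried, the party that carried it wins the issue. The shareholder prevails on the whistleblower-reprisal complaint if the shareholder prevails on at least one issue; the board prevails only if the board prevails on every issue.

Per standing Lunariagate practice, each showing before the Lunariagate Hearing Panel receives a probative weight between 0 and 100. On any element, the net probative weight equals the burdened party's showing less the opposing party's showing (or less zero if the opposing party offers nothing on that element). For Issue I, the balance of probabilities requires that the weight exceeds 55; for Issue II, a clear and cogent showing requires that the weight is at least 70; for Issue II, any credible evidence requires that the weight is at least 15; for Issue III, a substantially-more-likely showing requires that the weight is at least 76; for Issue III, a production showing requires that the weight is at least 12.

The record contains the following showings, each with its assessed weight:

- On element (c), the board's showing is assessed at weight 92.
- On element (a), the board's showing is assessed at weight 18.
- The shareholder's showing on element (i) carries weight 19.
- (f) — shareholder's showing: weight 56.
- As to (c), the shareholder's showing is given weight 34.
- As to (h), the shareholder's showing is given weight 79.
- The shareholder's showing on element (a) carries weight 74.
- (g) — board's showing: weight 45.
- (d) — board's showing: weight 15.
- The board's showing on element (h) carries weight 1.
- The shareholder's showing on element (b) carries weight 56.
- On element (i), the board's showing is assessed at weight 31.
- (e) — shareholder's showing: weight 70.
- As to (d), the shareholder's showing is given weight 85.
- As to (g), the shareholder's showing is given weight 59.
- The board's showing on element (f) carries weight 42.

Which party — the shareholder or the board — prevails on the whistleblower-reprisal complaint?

— Issue I —
Stage I.1 (shareholder, the balance of probabilities, weight exceeds 55): (a) net 74−18=56 > 55 — meets; (b) 56 > 55 — meets.
  All elements met. The burden passes to the board.
Stage I.2 (board, the balance of probabilities, weight exceeds 55): (c) net 92−34=58 > 55 — meets.
  All elements met at the final stage.
All stages carried — the board prevails on this issue.
— Issue II —
Stage II.1 (shareholder, a clear and cogent showing, weight is at least 70): (d) net 85−15=70 ≥ 70 — meets; (e) 70 ≥ 70 — meets.
  All elements met. The shareholder retains the burden for Stage II.2.
Stage II.2 (shareholder, any credible evidence, weight is at least 15): (f) net 56−42=14 < 15 — fails; (g) net 59−45=14 < 15 — fails.
  Stage II.2 not carried; the shareholder fails its burden.
The analysis ends at Stage II.2; the board prevails on this issue.
— Issue III —
Stage III.1 (shareholder, a substantially-more-likely showing, weight is at least 76): (h) net 79−1=78 ≥ 76 — meets.
  The shareholder carries Stage III.1; the board now bears the burden.
Stage III.2 (board, a production showing, weight is at least 12): (i) net 31−19=12 ≥ 12 — meets.
  All elements met at the final stage.
All stages carried — the board prevails on this issue.
Per-issue: Issue I → board; Issue II → board; Issue III → board. The shareholder must prevail on at least one issue; overall, the board prevails.

board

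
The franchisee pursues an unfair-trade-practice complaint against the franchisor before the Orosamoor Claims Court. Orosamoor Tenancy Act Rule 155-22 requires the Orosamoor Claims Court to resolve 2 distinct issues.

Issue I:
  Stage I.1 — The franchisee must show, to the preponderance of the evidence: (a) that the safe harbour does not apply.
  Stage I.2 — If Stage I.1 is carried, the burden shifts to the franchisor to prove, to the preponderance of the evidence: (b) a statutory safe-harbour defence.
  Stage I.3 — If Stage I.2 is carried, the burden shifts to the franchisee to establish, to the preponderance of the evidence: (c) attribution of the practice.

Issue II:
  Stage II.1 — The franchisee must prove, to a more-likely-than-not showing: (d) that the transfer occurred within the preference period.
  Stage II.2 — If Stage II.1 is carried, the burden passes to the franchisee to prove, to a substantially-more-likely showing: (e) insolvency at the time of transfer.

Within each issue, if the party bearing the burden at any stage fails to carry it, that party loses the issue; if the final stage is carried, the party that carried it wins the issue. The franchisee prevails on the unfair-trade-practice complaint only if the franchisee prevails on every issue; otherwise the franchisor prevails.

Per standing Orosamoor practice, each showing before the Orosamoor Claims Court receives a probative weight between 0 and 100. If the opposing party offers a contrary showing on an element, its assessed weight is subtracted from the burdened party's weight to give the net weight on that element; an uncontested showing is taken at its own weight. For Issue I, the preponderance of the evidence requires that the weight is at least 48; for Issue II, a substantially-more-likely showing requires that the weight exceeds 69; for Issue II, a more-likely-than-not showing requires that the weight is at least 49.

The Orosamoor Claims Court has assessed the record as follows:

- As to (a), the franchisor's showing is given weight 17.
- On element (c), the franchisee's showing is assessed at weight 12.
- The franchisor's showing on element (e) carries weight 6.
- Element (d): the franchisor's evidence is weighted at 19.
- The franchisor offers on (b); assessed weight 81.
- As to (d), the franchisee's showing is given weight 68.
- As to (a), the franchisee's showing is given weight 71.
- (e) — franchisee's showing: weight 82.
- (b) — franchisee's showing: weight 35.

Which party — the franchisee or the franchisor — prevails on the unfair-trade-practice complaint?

— Issue I —
Stage I.1 — burden on franchisee; standard: the preponderance of the evidence (weight is at least 48).
    (a): 71 − 17 = 54 ≥ 48 [met]
  Stage I.1 is satisfied; the onus moves to the franchisor.
Stage I.2 — burden on franchisor; standard: the preponderance of the evidence (weight is at least 48).
    (b): 81 − 35 = 46 < 48 [not met]
  Not every element is met, so the franchisor fails to carry Stage I.2.
The analysis ends at Stage I.2; the franchisee prevails on this issue.
— Issue II —
Stage II.1 — burden on franchisee; standard: a more-likely-than-not showing (weight is at least 49).
    (d): 68 − 19 = 49 ≥ 49 [met]
  Stage II.1 carried; the burden remains with the franchisee.
Stage II.2 — burden on franchisee; standard: a substantially-more-likely showing (weight exceeds 69).
    (e): 82 − 6 = 76 > 69 [met]
  Stage II.2 carried; the final stage is satisfied.
All stages carried — the franchisee prevails on this issue.
Per-issue: Issue I → franchisee; Issue II → franchisee. The franchisee must prevail on every issue; overall, the franchisee prevails.

franchisee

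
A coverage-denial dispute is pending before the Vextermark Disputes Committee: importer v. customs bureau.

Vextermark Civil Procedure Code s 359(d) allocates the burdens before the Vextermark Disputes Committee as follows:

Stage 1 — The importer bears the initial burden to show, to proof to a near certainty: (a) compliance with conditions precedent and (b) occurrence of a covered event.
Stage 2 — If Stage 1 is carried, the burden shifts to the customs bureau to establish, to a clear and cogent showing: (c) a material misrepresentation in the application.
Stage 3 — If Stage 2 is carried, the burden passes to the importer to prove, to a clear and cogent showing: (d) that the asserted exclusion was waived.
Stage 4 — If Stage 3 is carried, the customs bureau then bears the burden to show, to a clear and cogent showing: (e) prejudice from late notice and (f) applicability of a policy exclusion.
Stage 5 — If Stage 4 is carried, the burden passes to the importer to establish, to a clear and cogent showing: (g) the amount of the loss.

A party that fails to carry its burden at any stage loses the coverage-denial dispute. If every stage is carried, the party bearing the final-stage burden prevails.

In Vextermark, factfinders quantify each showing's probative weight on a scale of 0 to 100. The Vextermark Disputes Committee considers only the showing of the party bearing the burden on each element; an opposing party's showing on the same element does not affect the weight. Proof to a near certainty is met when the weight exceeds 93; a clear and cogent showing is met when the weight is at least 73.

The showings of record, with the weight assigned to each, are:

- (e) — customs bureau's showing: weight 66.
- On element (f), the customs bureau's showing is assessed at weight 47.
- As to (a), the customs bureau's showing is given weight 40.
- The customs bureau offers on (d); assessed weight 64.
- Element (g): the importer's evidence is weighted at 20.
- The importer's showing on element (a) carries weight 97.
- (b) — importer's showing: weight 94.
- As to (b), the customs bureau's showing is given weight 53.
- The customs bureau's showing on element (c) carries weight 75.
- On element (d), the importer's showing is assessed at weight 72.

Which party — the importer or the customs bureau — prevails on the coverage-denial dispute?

Stage 1 — burden on importer; standard: proof to a near certainty (weight exceeds 93).
    (a): 97 (customs bureau's 40 disregarded) > 93 [met]
    (b): 94 (customs bureau's 53 disregarded) > 93 [met]
  Stage 1 is satisfied; the onus moves to the customs bureau.
Stage 2 — burden on customs bureau; standard: a clear and cogent showing (weight is at least 73).
    (c): 75 ≥ 73 [met]
  Stage 2 is satisfied; the onus moves to the importer.
Stage 3 — burden on importer; standard: a clear and cogent showing (weight is at least 73).
    (d): 72 (customs bureau's 64 disregarded) < 73 [not met]
  The importer does not carry Stage 3.
So the customs bureau prevails.

customs bureau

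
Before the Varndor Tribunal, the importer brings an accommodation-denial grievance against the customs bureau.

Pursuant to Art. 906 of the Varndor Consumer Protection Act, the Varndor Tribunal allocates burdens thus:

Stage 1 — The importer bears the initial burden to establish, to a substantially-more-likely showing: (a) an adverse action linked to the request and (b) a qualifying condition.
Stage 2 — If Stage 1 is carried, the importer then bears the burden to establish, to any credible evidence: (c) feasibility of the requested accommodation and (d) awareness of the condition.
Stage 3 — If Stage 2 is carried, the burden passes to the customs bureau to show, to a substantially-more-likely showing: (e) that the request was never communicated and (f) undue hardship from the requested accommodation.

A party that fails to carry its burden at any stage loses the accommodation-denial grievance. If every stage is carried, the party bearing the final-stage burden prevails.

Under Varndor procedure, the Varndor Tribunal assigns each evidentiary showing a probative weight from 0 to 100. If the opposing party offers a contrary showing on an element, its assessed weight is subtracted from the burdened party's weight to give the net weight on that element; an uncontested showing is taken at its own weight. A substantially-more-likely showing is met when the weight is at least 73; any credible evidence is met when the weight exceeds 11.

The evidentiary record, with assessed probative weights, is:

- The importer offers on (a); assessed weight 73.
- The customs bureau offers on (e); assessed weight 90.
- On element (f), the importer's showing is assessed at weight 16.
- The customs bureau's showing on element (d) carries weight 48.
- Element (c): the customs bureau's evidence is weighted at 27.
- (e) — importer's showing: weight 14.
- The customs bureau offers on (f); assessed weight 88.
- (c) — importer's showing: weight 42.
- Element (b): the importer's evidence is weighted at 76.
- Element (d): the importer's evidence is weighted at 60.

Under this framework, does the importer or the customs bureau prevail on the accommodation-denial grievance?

At Stage 1 the importer must meet a substantially-more-likely showing (weight is at least 73): on (a) the weight is 73, which does reach 73, so (a) meets the standard; on (b) the weight is 76, ≥ 73, so (b) meets the standard.
  Stage 1 is satisfied; the importer continues to bear the burden.
At Stage 2 the importer must meet any credible evidence (weight exceeds 11): on (c) the weight is 42 less the opposing 27 gives net 15, > 11, so (c) meets the standard; on (d) the weight is 60 less the opposing 48 gives net 12, > 11, so (d) meets the standard.
  Stage 2 is satisfied; the onus moves to the customs bureau.
At Stage 3 the customs bureau must meet a substantially-more-likely showing (weight is at least 73): on (e) the weight is 90 less the opposing 14 gives net 76, ≥ 73, so (e) meets the standard; on (f) the weight is 88 less the opposing 16 gives net 72, which does not reach 73, so (f) does not meet the standard.
  The customs bureau does not carry Stage 3.
The importer prevails.

importer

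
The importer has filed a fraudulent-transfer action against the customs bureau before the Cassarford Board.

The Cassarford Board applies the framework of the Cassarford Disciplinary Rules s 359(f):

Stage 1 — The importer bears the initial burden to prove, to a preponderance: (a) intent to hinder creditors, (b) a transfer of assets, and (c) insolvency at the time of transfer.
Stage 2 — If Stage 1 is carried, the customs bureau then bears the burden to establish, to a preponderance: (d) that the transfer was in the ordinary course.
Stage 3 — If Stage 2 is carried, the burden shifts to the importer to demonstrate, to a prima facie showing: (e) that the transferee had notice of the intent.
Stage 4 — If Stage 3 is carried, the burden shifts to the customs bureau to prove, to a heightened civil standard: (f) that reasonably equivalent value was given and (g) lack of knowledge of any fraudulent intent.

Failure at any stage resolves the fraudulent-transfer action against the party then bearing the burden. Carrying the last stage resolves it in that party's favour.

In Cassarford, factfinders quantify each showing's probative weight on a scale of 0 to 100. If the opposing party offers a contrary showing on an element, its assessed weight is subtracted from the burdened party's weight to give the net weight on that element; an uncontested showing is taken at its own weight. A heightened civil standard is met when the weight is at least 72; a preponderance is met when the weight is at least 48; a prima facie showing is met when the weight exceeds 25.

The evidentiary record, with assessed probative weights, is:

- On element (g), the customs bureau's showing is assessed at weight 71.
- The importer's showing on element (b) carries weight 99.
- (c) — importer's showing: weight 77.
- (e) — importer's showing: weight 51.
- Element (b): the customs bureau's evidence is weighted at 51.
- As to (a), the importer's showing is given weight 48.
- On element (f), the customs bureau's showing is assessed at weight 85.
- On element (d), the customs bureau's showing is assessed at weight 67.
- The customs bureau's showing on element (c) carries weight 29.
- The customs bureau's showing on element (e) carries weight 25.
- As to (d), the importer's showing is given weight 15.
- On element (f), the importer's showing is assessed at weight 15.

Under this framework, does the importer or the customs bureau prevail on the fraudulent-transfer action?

Stage 1 (importer, a preponderance, weight is at least 48): (a) 48 ≥ 48 — meets; (b) net 99−51=48 ≥ 48 — meets; (c) net 77−29=48 ≥ 48 — meets.
  The importer carries Stage 1; the customs bureau now bears the burden.
Stage 2 (customs bureau, a preponderance, weight is at least 48): (d) net 67−15=52 ≥ 48 — meets.
  Stage 2 carried; the burden shifts to the importer.
Stage 3 (importer, a prima facie showing, weight exceeds 25): (e) net 51−25=26 > 25 — meets.
  All elements met. The burden passes to the customs bureau.
Stage 4 (customs bureau, a heightened civil standard, weight is at least 72): (f) net 85−15=70 < 72 — fails; (g) 71 < 72 — fails.
  Not every element is met, so the customs bureau fails to carry Stage 4.
The analysis ends at Stage 4; the importer prevails.

importer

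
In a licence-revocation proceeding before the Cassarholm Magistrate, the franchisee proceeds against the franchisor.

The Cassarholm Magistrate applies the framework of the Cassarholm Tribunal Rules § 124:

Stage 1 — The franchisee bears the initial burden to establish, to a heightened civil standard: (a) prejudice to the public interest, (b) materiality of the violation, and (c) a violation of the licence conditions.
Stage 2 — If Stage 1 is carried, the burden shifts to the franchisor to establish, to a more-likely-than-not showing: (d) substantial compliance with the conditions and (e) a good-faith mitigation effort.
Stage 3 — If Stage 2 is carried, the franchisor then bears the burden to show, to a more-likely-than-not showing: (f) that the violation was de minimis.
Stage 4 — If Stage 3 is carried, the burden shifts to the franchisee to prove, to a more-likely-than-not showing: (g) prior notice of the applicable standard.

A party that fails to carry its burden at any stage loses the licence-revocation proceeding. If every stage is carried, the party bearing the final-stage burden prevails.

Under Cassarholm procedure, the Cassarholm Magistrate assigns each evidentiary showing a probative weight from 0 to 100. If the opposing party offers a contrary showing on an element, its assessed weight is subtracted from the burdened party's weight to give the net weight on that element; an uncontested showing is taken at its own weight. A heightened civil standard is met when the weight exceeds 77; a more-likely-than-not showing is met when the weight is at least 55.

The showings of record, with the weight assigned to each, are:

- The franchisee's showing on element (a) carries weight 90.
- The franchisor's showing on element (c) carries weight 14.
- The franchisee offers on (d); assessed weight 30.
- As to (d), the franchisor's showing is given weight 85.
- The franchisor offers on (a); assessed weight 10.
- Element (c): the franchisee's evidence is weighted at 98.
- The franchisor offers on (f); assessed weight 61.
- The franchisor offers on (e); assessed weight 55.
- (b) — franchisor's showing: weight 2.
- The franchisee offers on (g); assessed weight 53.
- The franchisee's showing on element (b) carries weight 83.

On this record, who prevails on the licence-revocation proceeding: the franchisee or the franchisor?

franchisor

Stage 1 (franchisee, a heightened civil standard, weight exceeds 77): (a) net 90−10=80 > 77 — meets; (b) net 83−2=81 > 77 — meets; (c) net 98−14=84 > 77 — meets.
  Stage 1 is satisfied; the onus moves to the franchisor.
Stage 2 (franchisor, a more-likely-than-not showing, weight is at least 55): (d) net 85−30=55 ≥ 55 — meets; (e) 55 ≥ 55 — meets.
  All elements met. The franchisor retains the burden for Stage 3.
Stage 3 (franchisor, a more-likely-than-not showing, weight is at least 55): (f) 61 ≥ 55 — meets.
  The franchisor carries Stage 3; the franchisee now bears the burden.
Stage 4 (franchisee, a more-likely-than-not showing, weight is at least 55): (g) 53 < 55 — fails.
  Stage 4 not carried; the franchisee fails its burden.
So the franchisor prevails.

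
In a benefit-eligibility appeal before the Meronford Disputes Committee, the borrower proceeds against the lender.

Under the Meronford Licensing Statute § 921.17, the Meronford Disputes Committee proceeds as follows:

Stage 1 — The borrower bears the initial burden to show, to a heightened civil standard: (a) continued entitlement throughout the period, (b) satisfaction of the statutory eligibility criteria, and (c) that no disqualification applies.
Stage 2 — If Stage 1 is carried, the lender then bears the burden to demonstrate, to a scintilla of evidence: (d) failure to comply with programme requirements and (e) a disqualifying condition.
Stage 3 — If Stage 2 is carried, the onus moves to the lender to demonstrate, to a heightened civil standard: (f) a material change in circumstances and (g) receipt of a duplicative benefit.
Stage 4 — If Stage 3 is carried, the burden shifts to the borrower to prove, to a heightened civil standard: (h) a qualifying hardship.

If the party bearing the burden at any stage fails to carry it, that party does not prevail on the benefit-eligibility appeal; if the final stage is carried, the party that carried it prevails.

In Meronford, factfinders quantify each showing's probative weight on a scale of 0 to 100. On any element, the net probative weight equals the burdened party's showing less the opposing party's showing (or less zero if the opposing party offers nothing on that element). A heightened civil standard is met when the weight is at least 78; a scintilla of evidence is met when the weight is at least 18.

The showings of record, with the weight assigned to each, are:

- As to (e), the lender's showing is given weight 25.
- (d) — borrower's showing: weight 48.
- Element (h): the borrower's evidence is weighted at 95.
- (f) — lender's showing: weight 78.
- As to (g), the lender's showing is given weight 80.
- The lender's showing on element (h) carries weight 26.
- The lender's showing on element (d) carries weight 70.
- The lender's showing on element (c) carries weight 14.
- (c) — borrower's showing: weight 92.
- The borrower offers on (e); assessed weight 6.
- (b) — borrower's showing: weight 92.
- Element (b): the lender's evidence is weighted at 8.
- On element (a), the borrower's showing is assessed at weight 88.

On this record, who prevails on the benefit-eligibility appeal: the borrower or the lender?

lender

At Stage 1 the borrower must meet a heightened civil standard (weight is at least 78): on (a) the weight is 88, ≥ 78, so (a) meets the standard; on (b) the weight is 92 less the opposing 8 gives net 84, ≥ 78, so (b) meets the standard; on (c) the weight is 92 less the opposing 14 gives net 78, ≥ 78, so (c) meets the standard.
  Stage 1 carried; the burden shifts to the lender.
At Stage 2 the lender must meet a scintilla of evidence (weight is at least 18): on (d) the weight is 70 less the opposing 48 gives net 22, ≥ 18, so (d) meets the standard; on (e) the weight is 25 less the opposing 6 gives net 19, ≥ 18, so (e) meets the standard.
  All elements met. The lender retains the burden for Stage 3.
At Stage 3 the lender must meet a heightened civil standard (weight is at least 78): on (f) the weight is 78, ≥ 78, so (f) meets the standard; on (g) the weight is 80, ≥ 78, so (g) meets the standard.
  Stage 3 carried; the burden shifts to the borrower.
At Stage 4 the borrower must meet a heightened civil standard (weight is at least 78): on (h) the weight is 95 less the opposing 26 gives net 69, which does not reach 78, so (h) does not meet the standard.
  The borrower does not carry Stage 4.
The analysis ends at Stage 4; the lender prevails.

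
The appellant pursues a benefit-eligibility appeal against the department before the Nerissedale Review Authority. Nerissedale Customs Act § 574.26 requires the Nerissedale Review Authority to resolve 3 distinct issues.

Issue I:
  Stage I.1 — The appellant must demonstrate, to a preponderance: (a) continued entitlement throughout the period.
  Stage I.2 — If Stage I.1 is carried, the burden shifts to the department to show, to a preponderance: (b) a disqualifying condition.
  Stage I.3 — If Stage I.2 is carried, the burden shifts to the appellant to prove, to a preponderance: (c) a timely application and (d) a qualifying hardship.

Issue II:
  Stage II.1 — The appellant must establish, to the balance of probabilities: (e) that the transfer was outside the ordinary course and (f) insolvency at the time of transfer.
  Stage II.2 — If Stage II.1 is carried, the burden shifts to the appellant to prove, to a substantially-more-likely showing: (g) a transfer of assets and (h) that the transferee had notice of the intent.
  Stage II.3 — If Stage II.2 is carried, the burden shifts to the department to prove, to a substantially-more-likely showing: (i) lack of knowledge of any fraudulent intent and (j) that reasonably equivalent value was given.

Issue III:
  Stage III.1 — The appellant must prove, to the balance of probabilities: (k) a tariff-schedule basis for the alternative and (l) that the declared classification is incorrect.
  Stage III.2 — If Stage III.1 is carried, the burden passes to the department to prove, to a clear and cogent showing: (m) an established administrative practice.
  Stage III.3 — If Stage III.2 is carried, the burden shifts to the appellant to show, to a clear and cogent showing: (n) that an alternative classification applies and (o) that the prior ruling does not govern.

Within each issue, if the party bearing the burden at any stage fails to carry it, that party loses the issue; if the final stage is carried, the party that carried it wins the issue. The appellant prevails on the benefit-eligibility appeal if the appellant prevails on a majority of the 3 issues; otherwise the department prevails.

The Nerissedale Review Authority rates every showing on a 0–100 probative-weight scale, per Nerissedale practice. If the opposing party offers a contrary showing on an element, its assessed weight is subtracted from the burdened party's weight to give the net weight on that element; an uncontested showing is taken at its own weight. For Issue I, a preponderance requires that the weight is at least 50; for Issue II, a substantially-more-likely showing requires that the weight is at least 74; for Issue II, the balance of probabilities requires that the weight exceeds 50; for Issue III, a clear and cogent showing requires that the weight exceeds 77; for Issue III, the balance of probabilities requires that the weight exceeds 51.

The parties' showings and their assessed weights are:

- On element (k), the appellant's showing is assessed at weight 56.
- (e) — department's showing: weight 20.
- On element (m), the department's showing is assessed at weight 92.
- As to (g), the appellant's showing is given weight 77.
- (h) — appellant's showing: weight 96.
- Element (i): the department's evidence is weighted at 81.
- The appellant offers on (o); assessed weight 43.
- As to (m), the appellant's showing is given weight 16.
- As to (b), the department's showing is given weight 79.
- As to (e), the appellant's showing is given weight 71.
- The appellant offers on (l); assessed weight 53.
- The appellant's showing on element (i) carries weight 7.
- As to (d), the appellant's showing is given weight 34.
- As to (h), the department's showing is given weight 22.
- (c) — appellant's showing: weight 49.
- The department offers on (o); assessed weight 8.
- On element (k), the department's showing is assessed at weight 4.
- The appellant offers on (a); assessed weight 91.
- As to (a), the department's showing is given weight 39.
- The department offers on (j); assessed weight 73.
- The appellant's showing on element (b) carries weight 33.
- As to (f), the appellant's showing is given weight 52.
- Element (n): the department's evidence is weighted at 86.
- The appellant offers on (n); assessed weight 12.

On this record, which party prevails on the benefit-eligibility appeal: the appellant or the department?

— Issue I —
Stage I.1 (appellant, a preponderance, weight is at least 50): (a) net 91−39=52 ≥ 50 — meets.
  The appellant carries Stage I.1; the department now bears the burden.
Stage I.2 (department, a preponderance, weight is at least 50): (b) net 79−33=46 < 50 — fails.
  Not every element is met, so the department fails to carry Stage I.2.
The appellant prevails on this issue.
— Issue II —
Stage II.1 — burden on appellant; standard: the balance of probabilities (weight exceeds 50).
    (e): 71 − 20 = 51 > 50 [met]
    (f): 52 > 50 [met]
  Stage II.1 is satisfied; the appellant continues to bear the burden.
Stage II.2 — burden on appellant; standard: a substantially-more-likely showing (weight is at least 74).
    (g): 77 ≥ 74 [met]
    (h): 96 − 22 = 74 ≥ 74 [met]
  Stage II.2 carried; the burden shifts to the department.
Stage II.3 — burden on department; standard: a substantially-more-likely showing (weight is at least 74).
    (i): 81 − 7 = 74 ≥ 74 [met]
    (j): 73 < 74 [not met]
  The department does not carry Stage II.3.
So the appellant prevails on this issue.
— Issue III —
Stage III.1 (appellant, the balance of probabilities, weight exceeds 51): (k) net 56−4=52 > 51 — meets; (l) 53 > 51 — meets.
  Stage III.1 carried; the burden shifts to the department.
Stage III.2 (department, a clear and cogent showing, weight exceeds 77): (m) net 92−16=76 ≤ 77 — fails.
  Stage III.2 not carried; the department fails its burden.
The appellant prevails on this issue.
Per-issue: Issue I → appellant; Issue II → appellant; Issue III → appellant. The appellant must prevail on a majority of issues; overall, the appellant prevails.

appellant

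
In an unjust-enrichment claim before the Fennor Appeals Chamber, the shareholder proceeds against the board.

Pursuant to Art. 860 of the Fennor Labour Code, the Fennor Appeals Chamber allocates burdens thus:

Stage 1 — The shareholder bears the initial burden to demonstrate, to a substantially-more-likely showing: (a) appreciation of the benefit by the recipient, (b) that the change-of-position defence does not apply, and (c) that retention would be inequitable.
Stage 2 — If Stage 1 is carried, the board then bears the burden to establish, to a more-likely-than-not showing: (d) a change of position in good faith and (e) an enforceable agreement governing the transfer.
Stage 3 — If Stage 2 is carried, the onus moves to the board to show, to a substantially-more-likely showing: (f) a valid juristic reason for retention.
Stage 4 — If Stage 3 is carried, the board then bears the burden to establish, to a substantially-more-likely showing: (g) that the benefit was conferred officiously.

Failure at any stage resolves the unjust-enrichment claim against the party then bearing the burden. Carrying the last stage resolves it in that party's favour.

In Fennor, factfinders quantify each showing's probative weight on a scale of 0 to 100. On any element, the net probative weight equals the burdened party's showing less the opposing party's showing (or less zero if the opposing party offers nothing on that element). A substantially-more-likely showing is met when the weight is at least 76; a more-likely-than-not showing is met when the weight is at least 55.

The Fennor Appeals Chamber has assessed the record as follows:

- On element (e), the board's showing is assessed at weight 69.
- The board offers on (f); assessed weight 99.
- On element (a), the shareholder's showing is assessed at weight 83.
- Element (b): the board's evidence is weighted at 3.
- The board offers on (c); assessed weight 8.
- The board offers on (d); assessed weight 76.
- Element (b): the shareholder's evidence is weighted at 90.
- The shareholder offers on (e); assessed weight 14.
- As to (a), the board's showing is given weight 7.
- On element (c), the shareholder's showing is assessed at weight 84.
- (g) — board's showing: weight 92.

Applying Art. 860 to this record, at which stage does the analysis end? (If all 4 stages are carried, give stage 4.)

Stage 1 (shareholder, a substantially-more-likely showing, weight is at least 76): (a) net 83−7=76 ≥ 76 — meets; (b) net 90−3=87 ≥ 76 — meets; (c) net 84−8=76 ≥ 76 — meets.
  All elements met. The burden passes to the board.
Stage 2 (board, a more-likely-than-not showing, weight is at least 55): (d) 76 ≥ 55 — meets; (e) net 69−14=55 ≥ 55 — meets.
  Stage 2 carried; the burden remains with the board.
Stage 3 (board, a substantially-more-likely showing, weight is at least 76): (f) 99 ≥ 76 — meets.
  Stage 3 carried; the burden remains with the board.
Stage 4 (board, a substantially-more-likely showing, weight is at least 76): (g) 92 ≥ 76 — meets.
  The board carries the last stage.
With every stage satisfied, the board prevails.

stage 4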